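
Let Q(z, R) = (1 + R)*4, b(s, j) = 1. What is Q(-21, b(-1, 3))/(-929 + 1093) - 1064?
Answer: -43622/41 ≈ -1064.0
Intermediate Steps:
Q(z, R) = 4 + 4*R
Q(-21, b(-1, 3))/(-929 + 1093) - 1064 = (4 + 4*1)/(-929 + 1093) - 1064 = (4 + 4)/164 - 1064 = (1/164)*8 - 1064 = 2/41 - 1064 = -43622/41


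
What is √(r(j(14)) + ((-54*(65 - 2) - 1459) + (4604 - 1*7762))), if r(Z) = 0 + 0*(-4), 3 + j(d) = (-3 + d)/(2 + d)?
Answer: 27*I*√11 ≈ 89.549*I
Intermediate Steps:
j(d) = -3 + (-3 + d)/(2 + d)
r(Z) = 0 (r(Z) = 0 + 0 = 0)
√(r(j(14)) + ((-54*(65 - 2) - 1459) + (4604 - 1*7762))) = √(0 + ((-54*(65 - 2) - 1459) + (4604 - 1*7762))) = √(0 + ((-54*63 - 1459) + (4604 - 7762))) = √(0 + ((-3402 - 1459) - 3158)) = √(0 + (-4861 - 3158)) = √(0 - 8019) = √(-8019) = 27*I*√11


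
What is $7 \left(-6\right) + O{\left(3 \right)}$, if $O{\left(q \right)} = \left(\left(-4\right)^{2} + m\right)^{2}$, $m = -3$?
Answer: $127$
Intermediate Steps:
$O{\left(q \right)} = 169$ ($O{\left(q \right)} = \left(\left(-4\right)^{2} - 3\right)^{2} = \left(16 - 3\right)^{2} = 13^{2} = 169$)
$7 \left(-6\right) + O{\left(3 \right)} = 7 \left(-6\right) + 169 = -42 + 169 = 127$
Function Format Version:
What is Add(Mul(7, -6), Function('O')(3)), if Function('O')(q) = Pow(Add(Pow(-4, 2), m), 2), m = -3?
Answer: 127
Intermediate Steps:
Function('O')(q) = 169 (Function('O')(q) = Pow(Add(Pow(-4, 2), -3), 2) = Pow(Add(16, -3), 2) = Pow(13, 2) = 169)
Add(Mul(7, -6), Function('O')(3)) = Add(Mul(7, -6), 169) = Add(-42, 169) = 127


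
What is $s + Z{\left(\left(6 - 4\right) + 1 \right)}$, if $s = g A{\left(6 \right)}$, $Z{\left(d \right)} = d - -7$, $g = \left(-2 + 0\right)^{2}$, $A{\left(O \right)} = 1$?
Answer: $14$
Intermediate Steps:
$g = 4$ ($g = \left(-2\right)^{2} = 4$)
$Z{\left(d \right)} = 7 + d$ ($Z{\left(d \right)} = d + 7 = 7 + d$)
$s = 4$ ($s = 4 \cdot 1 = 4$)
$s + Z{\left(\left(6 - 4\right) + 1 \right)} = 4 + \left(7 + \left(\left(6 - 4\right) + 1\right)\right) = 4 + \left(7 + \left(2 + 1\right)\right) = 4 + \left(7 + 3\right) = 4 + 10 = 14$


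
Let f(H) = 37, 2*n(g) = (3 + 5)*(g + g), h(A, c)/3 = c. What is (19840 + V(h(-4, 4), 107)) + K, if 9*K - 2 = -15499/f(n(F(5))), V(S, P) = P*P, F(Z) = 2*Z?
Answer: 10403812/333 ≈ 31243.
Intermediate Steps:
h(A, c) = 3*c
n(g) = 8*g (n(g) = ((3 + 5)*(g + g))/2 = (8*(2*g))/2 = (16*g)/2 = 8*g)
V(S, P) = P**2
K = -15425/333 (K = 2/9 + (-15499/37)/9 = 2/9 + (-15499*1/37)/9 = 2/9 + (1/9)*(-15499/37) = 2/9 - 15499/333 = -15425/333 ≈ -46.321)
(19840 + V(h(-4, 4), 107)) + K = (19840 + 107**2) - 15425/333 = (19840 + 11449) - 15425/333 = 31289 - 15425/333 = 10403812/333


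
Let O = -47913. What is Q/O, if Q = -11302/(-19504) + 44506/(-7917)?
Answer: 55611935/528457008456 ≈ 0.00010523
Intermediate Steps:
Q = -55611935/11029512 (Q = -11302*(-1/19504) + 44506*(-1/7917) = 5651/9752 - 6358/1131 = -55611935/11029512 ≈ -5.0421)
Q/O = -55611935/11029512/(-47913) = -55611935/11029512*(-1/47913) = 55611935/528457008456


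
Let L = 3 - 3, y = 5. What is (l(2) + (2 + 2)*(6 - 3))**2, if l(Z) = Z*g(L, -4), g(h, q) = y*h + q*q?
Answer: 1936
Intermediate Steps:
L = 0
g(h, q) = q**2 + 5*h (g(h, q) = 5*h + q*q = 5*h + q**2 = q**2 + 5*h)
l(Z) = 16*Z (l(Z) = Z*((-4)**2 + 5*0) = Z*(16 + 0) = Z*16 = 16*Z)
(l(2) + (2 + 2)*(6 - 3))**2 = (16*2 + (2 + 2)*(6 - 3))**2 = (32 + 4*3)**2 = (32 + 12)**2 = 44**2 = 1936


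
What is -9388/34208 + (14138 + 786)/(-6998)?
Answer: -72027177/29923448 ≈ -2.4070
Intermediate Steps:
-9388/34208 + (14138 + 786)/(-6998) = -9388*1/34208 + 14924*(-1/6998) = -2347/8552 - 7462/3499 = -72027177/29923448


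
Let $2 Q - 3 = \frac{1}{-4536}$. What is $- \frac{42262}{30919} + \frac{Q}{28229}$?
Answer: $- \frac{1546086039289}{1131164936496} \approx -1.3668$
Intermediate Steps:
$Q = \frac{13607}{9072}$ ($Q = \frac{3}{2} + \frac{1}{2 \left(-4536\right)} = \frac{3}{2} + \frac{1}{2} \left(- \frac{1}{4536}\right) = \frac{3}{2} - \frac{1}{9072} = \frac{13607}{9072} \approx 1.4999$)
$- \frac{42262}{30919} + \frac{Q}{28229} = - \frac{42262}{30919} + \frac{13607}{9072 \cdot 28229} = \left(-42262\right) \frac{1}{30919} + \frac{13607}{9072} \cdot \frac{1}{28229} = - \frac{42262}{30919} + \frac{13607}{256093488} = - \frac{1546086039289}{1131164936496}$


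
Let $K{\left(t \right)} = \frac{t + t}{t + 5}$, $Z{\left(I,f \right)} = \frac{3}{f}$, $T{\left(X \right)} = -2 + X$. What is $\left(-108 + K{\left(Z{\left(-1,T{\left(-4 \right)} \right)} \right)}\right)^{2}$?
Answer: $\frac{948676}{81} \approx 11712.0$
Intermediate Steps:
$K{\left(t \right)} = \frac{2 t}{5 + t}$
$\left(-108 + K{\left(Z{\left(-1,T{\left(-4 \right)} \right)} \right)}\right)^{2} = \left(-108 + \frac{2 \frac{3}{-2 - 4}}{5 + \frac{3}{-2 - 4}}\right)^{2} = \left(-108 + \frac{2 \frac{3}{-6}}{5 + \frac{3}{-6}}\right)^{2} = \left(-108 + \frac{2 \cdot 3 \left(- \frac{1}{6}\right)}{5 + 3 \left(- \frac{1}{6}\right)}\right)^{2} = \left(-108 + 2 \left(- \frac{1}{2}\right) \frac{1}{5 - \frac{1}{2}}\right)^{2} = \left(-108 + 2 \left(- \frac{1}{2}\right) \frac{1}{\frac{9}{2}}\right)^{2} = \left(-108 + 2 \left(- \frac{1}{2}\right) \frac{2}{9}\right)^{2} = \left(-108 - \frac{2}{9}\right)^{2} = \left(- \frac{974}{9}\right)^{2} = \frac{948676}{81}$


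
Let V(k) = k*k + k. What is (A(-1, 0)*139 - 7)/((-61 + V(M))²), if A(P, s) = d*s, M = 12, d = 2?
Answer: -7/9025 ≈ -0.00077562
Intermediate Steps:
V(k) = k + k² (V(k) = k² + k = k + k²)
A(P, s) = 2*s
(A(-1, 0)*139 - 7)/((-61 + V(M))²) = ((2*0)*139 - 7)/((-61 + 12*(1 + 12))²) = (0*139 - 7)/((-61 + 12*13)²) = (0 - 7)/((-61 + 156)²) = -7/(95²) = -7/9025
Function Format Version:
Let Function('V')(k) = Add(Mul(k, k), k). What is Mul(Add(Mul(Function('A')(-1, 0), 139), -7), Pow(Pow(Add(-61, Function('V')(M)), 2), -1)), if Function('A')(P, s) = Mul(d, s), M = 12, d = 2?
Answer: Rational(-7, 9025) ≈ -0.00077562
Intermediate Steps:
Function('V')(k) = Add(k, Pow(k, 2)) (Function('V')(k) = Add(Pow(k, 2), k) = Add(k, Pow(k, 2)))
Function('A')(P, s) = Mul(2, s)
Mul(Add(Mul(Function('A')(-1, 0), 139), -7), Pow(Pow(Add(-61, Function('V')(M)), 2), -1)) = Mul(Add(Mul(Mul(2, 0), 139), -7), Pow(Pow(Add(-61, Mul(12, Add(1, 12))), 2), -1)) = Mul(Add(Mul(0, 139), -7), Pow(Pow(Add(-61, Mul(12, 13)), 2), -1)) = Mul(Add(0, -7), Pow(Pow(Add(-61, 156), 2), -1)) = Mul(-7, Pow(Pow(95, 2), -1)) = Mul(-7, Pow(9025, -1)) = Mul(-7, Rational(1, 9025)) = Rational(-7, 9025)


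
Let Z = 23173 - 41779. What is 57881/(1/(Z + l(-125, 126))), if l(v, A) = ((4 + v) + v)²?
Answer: 2425792710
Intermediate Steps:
Z = -18606
l(v, A) = (4 + 2*v)²
57881/(1/(Z + l(-125, 126))) = 57881/(1/(-18606 + 4*(2 - 125)²)) = 57881/(1/(-18606 + 4*(-123)²)) = 57881/(1/(-18606 + 4*15129)) = 57881/(1/(-18606 + 60516)) = 57881/(1/41910) = 57881*41910 = 2425792710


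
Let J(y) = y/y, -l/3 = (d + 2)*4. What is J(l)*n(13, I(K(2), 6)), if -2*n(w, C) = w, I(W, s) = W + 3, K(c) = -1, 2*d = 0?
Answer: -13/2 ≈ -6.5000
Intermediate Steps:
d = 0 (d = (½)*0 = 0)
l = -24 (l = -3*(0 + 2)*4 = -6*4 = -3*8 = -24)
I(W, s) = 3 + W
n(w, C) = -w/2
J(y) = 1
J(l)*n(13, I(K(2), 6)) = 1*(-½*13) = 1*(-13/2) = -13/2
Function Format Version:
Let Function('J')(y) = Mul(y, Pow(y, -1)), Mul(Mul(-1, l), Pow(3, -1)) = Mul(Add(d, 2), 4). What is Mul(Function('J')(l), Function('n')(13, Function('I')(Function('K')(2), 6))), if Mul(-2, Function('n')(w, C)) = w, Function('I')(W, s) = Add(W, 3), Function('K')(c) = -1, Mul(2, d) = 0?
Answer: Rational(-13, 2) ≈ -6.5000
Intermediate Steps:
d = 0 (d = Mul(Rational(1, 2), 0) = 0)
l = -24 (l = Mul(-3, Mul(Add(0, 2), 4)) = Mul(-3, Mul(2, 4)) = Mul(-3, 8) = -24)
Function('I')(W, s) = Add(3, W)
Function('n')(w, C) = Mul(Rational(-1, 2), w)
Function('J')(y) = 1
Mul(Function('J')(l), Function('n')(13, Function('I')(Function('K')(2), 6))) = Mul(1, Mul(Rational(-1, 2), 13)) = Mul(1, Rational(-13, 2)) = Rational(-13, 2)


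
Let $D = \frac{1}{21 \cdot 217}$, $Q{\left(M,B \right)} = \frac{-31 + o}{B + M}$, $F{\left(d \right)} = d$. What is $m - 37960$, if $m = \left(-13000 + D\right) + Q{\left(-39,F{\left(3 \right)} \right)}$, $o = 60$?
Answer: $- \frac{2786740679}{54684} \approx -50961.0$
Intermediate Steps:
$Q{\left(M,B \right)} = \frac{29}{B + M}$ ($Q{\left(M,B \right)} = \frac{-31 + 60}{B + M} = \frac{29}{B + M}$)
$D = \frac{1}{4557} \approx 0.00021944$
$m = - \frac{710936039}{54684}$ ($m = \left(-13000 + \frac{1}{4557}\right) + \frac{29}{3 - 39} = - \frac{59240999}{4557} + \frac{29}{-36} = - \frac{59240999}{4557} + 29 \left(- \frac{1}{36}\right) = - \frac{59240999}{4557} - \frac{29}{36} = - \frac{710936039}{54684} \approx -13001.0$)
$m - 37960 = - \frac{710936039}{54684} - 37960 = - \frac{2786740679}{54684}$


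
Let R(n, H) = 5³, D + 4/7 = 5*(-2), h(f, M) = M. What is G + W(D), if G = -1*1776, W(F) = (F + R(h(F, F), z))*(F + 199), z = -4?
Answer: 969495/49 ≈ 19786.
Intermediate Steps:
D = -74/7 (D = -4/7 + 5*(-2) = -4/7 - 10 = -74/7 ≈ -10.571)
R(n, H) = 125
W(F) = (125 + F)*(199 + F) (W(F) = (F + 125)*(F + 199) = (125 + F)*(199 + F))
G = -1776
G + W(D) = -1776 + (24875 + (-74/7)² + 324*(-74/7)) = -1776 + (24875 + 5476/49 - 23976/7) = -1776 + 1056519/49 = 969495/49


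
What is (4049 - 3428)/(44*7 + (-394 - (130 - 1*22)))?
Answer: -621/194 ≈ -3.2010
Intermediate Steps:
(4049 - 3428)/(44*7 + (-394 - (130 - 1*22))) = 621/(308 + (-394 - (130 - 22))) = 621/(308 + (-394 - 1*108)) = 621/(308 + (-394 - 108)) = 621/(308 - 502) = 621/(-194) = 621*(-1/194) = -621/194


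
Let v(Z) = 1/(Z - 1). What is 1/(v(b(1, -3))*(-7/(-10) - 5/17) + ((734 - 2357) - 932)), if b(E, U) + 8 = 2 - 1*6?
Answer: -2210/5646619 ≈ -0.00039138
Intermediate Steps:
b(E, U) = -12 (b(E, U) = -8 + (2 - 1*6) = -8 + (2 - 6) = -8 - 4 = -12)
v(Z) = 1/(-1 + Z)
1/(v(b(1, -3))*(-7/(-10) - 5/17) + ((734 - 2357) - 932)) = 1/((-7/(-10) - 5/17)/(-1 - 12) + ((734 - 2357) - 932)) = 1/((-7*(-1/10) - 5*1/17)/(-13) + (-1623 - 932)) = 1/(-(7/10 - 5/17)/13 - 2555) = 1/(-1/13*69/170 - 2555) = 1/(-69/2210 - 2555) = 1/(-5646619/2210) = -2210/5646619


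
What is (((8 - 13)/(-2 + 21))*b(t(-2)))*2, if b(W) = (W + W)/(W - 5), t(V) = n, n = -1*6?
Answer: -120/209 ≈ -0.57416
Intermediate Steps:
n = -6
t(V) = -6
b(W) = 2*W/(-5 + W) (b(W) = (2*W)/(-5 + W) = 2*W/(-5 + W))
(((8 - 13)/(-2 + 21))*b(t(-2)))*2 = (((8 - 13)/(-2 + 21))*(2*(-6)/(-5 - 6)))*2 = ((-5/19)*(2*(-6)/(-11)))*2 = ((-5*1/19)*(2*(-6)*(-1/11)))*2 = -5/19*12/11*2 = -60/209*2 = -120/209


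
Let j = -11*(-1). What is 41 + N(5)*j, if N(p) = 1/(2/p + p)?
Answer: 1162/27 ≈ 43.037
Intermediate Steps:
j = 11
N(p) = 1/(p + 2/p)
41 + N(5)*j = 41 + (5/(2 + 5**2))*11 = 41 + (5/(2 + 25))*11 = 41 + (5/27)*11 = 41 + 55/27 = 1162/27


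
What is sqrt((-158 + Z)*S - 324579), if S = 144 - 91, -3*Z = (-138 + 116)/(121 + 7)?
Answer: I*sqrt(191779179)/24 ≈ 577.02*I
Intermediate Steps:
Z = 11/192 (Z = -(-138 + 116)/(3*(121 + 7)) = -(-22)/(3*128) = -1/3*(-11/64) = 11/192 ≈ 0.057292)
S = 53
sqrt((-158 + Z)*S - 324579) = sqrt((-158 + 11/192)*53 - 324579) = sqrt(-30325/192*53 - 324579) = sqrt(-1607225/192 - 324579) = sqrt(-63926393/192) = I*sqrt(191779179)/24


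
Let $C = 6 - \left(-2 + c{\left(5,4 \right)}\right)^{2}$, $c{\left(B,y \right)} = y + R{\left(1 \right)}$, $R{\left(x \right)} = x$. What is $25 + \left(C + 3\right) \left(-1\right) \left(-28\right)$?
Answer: $25$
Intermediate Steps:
$c{\left(B,y \right)} = 1 + y$ ($c{\left(B,y \right)} = y + 1 = 1 + y$)
$C = -3$ ($C = 6 - \left(-2 + \left(1 + 4\right)\right)^{2} = 6 - \left(-2 + 5\right)^{2} = 6 - 3^{2} = 6 - 9 = -3$)
$25 + \left(C + 3\right) \left(-1\right) \left(-28\right) = 25 + \left(-3 + 3\right) \left(-1\right) \left(-28\right) = 25 + 0 \left(-1\right) \left(-28\right) = 25 + 0 \left(-28\right) = 25 + 0 = 25$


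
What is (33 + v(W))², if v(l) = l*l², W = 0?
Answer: 1089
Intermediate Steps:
v(l) = l³
(33 + v(W))² = (33 + 0³)² = (33 + 0)² = 33² = 1089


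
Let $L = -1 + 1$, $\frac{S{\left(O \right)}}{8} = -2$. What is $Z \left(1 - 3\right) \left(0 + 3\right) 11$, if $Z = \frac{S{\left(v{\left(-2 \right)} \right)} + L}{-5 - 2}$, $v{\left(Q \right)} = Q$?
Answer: $- \frac{1056}{7} \approx -150.86$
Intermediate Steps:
$S{\left(O \right)} = -16$ ($S{\left(O \right)} = 8 \left(-2\right) = -16$)
$L = 0$
$Z = \frac{16}{7}$ ($Z = \frac{-16 + 0}{-5 - 2} = \frac{1}{-7} \left(-16\right) = \left(- \frac{1}{7}\right) \left(-16\right) = \frac{16}{7} \approx 2.2857$)
$Z \left(1 - 3\right) \left(0 + 3\right) 11 = \frac{16 \left(1 - 3\right) \left(0 + 3\right) 11}{7} = \frac{16 \left(-2\right) 3 \cdot 11}{7} = \frac{16 \left(\left(-6\right) 11\right)}{7} = \frac{16}{7} \left(-66\right) = - \frac{1056}{7}$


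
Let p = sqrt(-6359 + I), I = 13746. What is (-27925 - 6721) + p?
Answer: -34646 + sqrt(7387) ≈ -34560.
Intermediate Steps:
p = sqrt(7387) (p = sqrt(-6359 + 13746) = sqrt(7387) ≈ 85.948)
(-27925 - 6721) + p = (-27925 - 6721) + sqrt(7387) = -34646 + sqrt(7387)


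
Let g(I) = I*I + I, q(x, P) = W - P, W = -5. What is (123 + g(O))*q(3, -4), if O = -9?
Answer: -195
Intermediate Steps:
q(x, P) = -5 - P
g(I) = I + I² (g(I) = I² + I = I + I²)
(123 + g(O))*q(3, -4) = (123 - 9*(1 - 9))*(-5 - 1*(-4)) = (123 - 9*(-8))*(-5 + 4) = (123 + 72)*(-1) = 195*(-1) = -195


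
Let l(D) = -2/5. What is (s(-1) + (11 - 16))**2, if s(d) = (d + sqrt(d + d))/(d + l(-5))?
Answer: 850/49 + 300*I*sqrt(2)/49 ≈ 17.347 + 8.6584*I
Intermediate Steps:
l(D) = -2/5 (l(D) = -2*1/5 = -2/5)
s(d) = (d + sqrt(2)*sqrt(d))/(-2/5 + d) (s(d) = (d + sqrt(d + d))/(d - 2/5) = (d + sqrt(2*d))/(-2/5 + d) = (d + sqrt(2)*sqrt(d))/(-2/5 + d))
(s(-1) + (11 - 16))**2 = (5*(-1 + sqrt(2)*sqrt(-1))/(-2 + 5*(-1)) + (11 - 16))**2 = (5*(-1 + sqrt(2)*I)/(-2 - 5) - 5)**2 = (5*(-1 + I*sqrt(2))/(-7) - 5)**2 = (5*(-1/7)*(-1 + I*sqrt(2)) - 5)**2 = ((5/7 - 5*I*sqrt(2)/7) - 5)**2 = (-30/7 - 5*I*sqrt(2)/7)**2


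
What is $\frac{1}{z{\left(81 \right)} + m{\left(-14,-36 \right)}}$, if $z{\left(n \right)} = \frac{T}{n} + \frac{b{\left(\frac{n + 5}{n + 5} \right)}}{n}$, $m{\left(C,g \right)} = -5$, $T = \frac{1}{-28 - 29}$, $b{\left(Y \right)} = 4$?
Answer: $- \frac{4617}{22858} \approx -0.20199$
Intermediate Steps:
$T = - \frac{1}{57}$ ($T = \frac{1}{-57} = - \frac{1}{57} \approx -0.017544$)
$z{\left(n \right)} = \frac{227}{57 n}$ ($z{\left(n \right)} = - \frac{1}{57 n} + \frac{4}{n} = \frac{227}{57 n}$)
$\frac{1}{z{\left(81 \right)} + m{\left(-14,-36 \right)}} = \frac{1}{\frac{227}{57 \cdot 81} - 5} = \frac{1}{\frac{227}{57} \cdot \frac{1}{81} - 5} = \frac{1}{\frac{227}{4617} - 5} = \frac{1}{- \frac{22858}{4617}} = - \frac{4617}{22858}$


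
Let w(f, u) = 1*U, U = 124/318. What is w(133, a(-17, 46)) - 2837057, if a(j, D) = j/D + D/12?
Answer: -451092001/159 ≈ -2.8371e+6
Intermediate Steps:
a(j, D) = D/12 + j/D (a(j, D) = j/D + D*(1/12) = j/D + D/12 = D/12 + j/D)
U = 62/159 (U = 124*(1/318) = 62/159 ≈ 0.38994)
w(f, u) = 62/159 (w(f, u) = 1*(62/159) = 62/159)
w(133, a(-17, 46)) - 2837057 = 62/159 - 2837057 = -451092001/159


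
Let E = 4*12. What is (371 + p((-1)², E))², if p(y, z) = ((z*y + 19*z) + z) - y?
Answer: 1898884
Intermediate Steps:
E = 48
p(y, z) = -y + 20*z + y*z (p(y, z) = ((y*z + 19*z) + z) - y = ((19*z + y*z) + z) - y = (20*z + y*z) - y = -y + 20*z + y*z)
(371 + p((-1)², E))² = (371 + (-1*(-1)² + 20*48 + (-1)²*48))² = (371 + (-1*1 + 960 + 1*48))² = (371 + (-1 + 960 + 48))² = (371 + 1007)² = 1378² = 1898884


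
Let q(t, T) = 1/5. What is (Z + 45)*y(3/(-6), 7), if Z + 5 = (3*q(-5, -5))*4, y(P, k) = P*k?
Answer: -742/5 ≈ -148.40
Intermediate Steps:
q(t, T) = 1/5
Z = -13/5 (Z = -5 + (3*(1/5))*4 = -5 + (3/5)*4 = -5 + 12/5 = -13/5 ≈ -2.6000)
(Z + 45)*y(3/(-6), 7) = (-13/5 + 45)*((3/(-6))*7) = 212*((3*(-1/6))*7)/5 = 212*(-1/2*7)/5 = (212/5)*(-7/2) = -742/5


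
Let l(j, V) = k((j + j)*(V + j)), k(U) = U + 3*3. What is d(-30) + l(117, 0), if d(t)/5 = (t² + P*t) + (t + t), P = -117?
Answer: 49137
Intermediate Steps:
k(U) = 9 + U (k(U) = U + 9 = 9 + U)
l(j, V) = 9 + 2*j*(V + j) (l(j, V) = 9 + (j + j)*(V + j) = 9 + (2*j)*(V + j) = 9 + 2*j*(V + j))
d(t) = -575*t + 5*t² (d(t) = 5*((t² - 117*t) + (t + t)) = 5*((t² - 117*t) + 2*t) = 5*(t² - 115*t) = -575*t + 5*t²)
d(-30) + l(117, 0) = 5*(-30)*(-115 - 30) + (9 + 2*117*(0 + 117)) = 5*(-30)*(-145) + (9 + 2*117*117) = 21750 + (9 + 27378) = 21750 + 27387 = 49137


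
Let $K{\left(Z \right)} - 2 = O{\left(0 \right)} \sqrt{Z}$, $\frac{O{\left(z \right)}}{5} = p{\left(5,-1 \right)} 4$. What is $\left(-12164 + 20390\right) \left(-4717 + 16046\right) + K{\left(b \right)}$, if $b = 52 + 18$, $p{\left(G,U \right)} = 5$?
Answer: $93192356 + 100 \sqrt{70} \approx 9.3193 \cdot 10^{7}$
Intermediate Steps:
$b = 70$
$O{\left(z \right)} = 100$ ($O{\left(z \right)} = 5 \cdot 5 \cdot 4 = 5 \cdot 20 = 100$)
$K{\left(Z \right)} = 2 + 100 \sqrt{Z}$
$\left(-12164 + 20390\right) \left(-4717 + 16046\right) + K{\left(b \right)} = \left(-12164 + 20390\right) \left(-4717 + 16046\right) + \left(2 + 100 \sqrt{70}\right) = 8226 \cdot 11329 + \left(2 + 100 \sqrt{70}\right) = 93192354 + \left(2 + 100 \sqrt{70}\right) = 93192356 + 100 \sqrt{70}$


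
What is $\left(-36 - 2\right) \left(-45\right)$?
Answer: $1710$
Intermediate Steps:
$\left(-36 - 2\right) \left(-45\right) = \left(-38\right) \left(-45\right) = 1710$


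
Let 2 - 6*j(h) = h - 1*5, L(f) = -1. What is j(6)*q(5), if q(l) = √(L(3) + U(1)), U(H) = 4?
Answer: √3/6 ≈ 0.28868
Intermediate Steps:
q(l) = √3 (q(l) = √(-1 + 4) = √3)
j(h) = 7/6 - h/6 (j(h) = ⅓ - (h - 1*5)/6 = ⅓ - (h - 5)/6 = ⅓ - (-5 + h)/6 = ⅓ + (⅚ - h/6) = 7/6 - h/6)
j(6)*q(5) = (7/6 - ⅙*6)*√3 = (7/6 - 1)*√3 = √3/6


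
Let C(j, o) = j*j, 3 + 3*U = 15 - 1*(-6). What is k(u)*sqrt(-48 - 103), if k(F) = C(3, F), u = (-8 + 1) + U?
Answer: 9*I*sqrt(151) ≈ 110.59*I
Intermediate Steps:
U = 6 (U = -1 + (15 - 1*(-6))/3 = -1 + (15 + 6)/3 = -1 + (1/3)*21 = -1 + 7 = 6)
C(j, o) = j**2
u = -1 (u = (-8 + 1) + 6 = -7 + 6 = -1)
k(F) = 9 (k(F) = 3**2 = 9)
k(u)*sqrt(-48 - 103) = 9*sqrt(-48 - 103) = 9*sqrt(-151) = 9*(I*sqrt(151)) = 9*I*sqrt(151)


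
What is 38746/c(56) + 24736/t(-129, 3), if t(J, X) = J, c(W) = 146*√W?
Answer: -24736/129 + 19373*√14/2044 ≈ -156.29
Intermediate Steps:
38746/c(56) + 24736/t(-129, 3) = 38746/((146*√56)) + 24736/(-129) = 38746/((146*(2*√14))) + 24736*(-1/129) = 38746/((292*√14)) - 24736/129 = 38746*(√14/4088) - 24736/129 = 19373*√14/2044 - 24736/129 = -24736/129 + 19373*√14/2044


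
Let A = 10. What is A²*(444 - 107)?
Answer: 33700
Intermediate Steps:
A²*(444 - 107) = 10²*(444 - 107) = 100*337 = 33700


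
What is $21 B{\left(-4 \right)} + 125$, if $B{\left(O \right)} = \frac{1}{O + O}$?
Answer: $\frac{979}{8} \approx 122.38$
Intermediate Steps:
$B{\left(O \right)} = \frac{1}{2 O}$
$21 B{\left(-4 \right)} + 125 = 21 \frac{1}{2 \left(-4\right)} + 125 = 21 \cdot \frac{1}{2} \left(- \frac{1}{4}\right) + 125 = 21 \left(- \frac{1}{8}\right) + 125 = - \frac{21}{8} + 125 = \frac{979}{8}$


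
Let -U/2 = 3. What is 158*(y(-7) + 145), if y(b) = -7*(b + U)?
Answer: 37288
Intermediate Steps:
U = -6 (U = -2*3 = -6)
y(b) = 42 - 7*b (y(b) = -7*(b - 6) = -7*(-6 + b) = 42 - 7*b)
158*(y(-7) + 145) = 158*((42 - 7*(-7)) + 145) = 158*((42 + 49) + 145) = 158*(91 + 145) = 158*236 = 37288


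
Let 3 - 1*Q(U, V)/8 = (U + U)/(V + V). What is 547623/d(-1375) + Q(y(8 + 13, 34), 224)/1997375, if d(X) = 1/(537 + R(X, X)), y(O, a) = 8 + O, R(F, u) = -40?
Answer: 15221438941622143/55926500 ≈ 2.7217e+8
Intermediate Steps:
Q(U, V) = 24 - 8*U/V (Q(U, V) = 24 - 8*(U + U)/(V + V) = 24 - 8*2*U/(2*V) = 24 - 8*2*U*1/(2*V) = 24 - 8*U/V)
d(X) = 1/497 (d(X) = 1/(537 - 40) = 1/497)
547623/d(-1375) + Q(y(8 + 13, 34), 224)/1997375 = 547623/(1/497) + (24 - 8*(8 + (8 + 13))/224)/1997375 = 547623*497 + (24 - 8*(8 + 21)*1/224)*(1/1997375) = 272168631 + (24 - 8*29*1/224)*(1/1997375) = 272168631 + (24 - 29/28)*(1/1997375) = 272168631 + (643/28)*(1/1997375) = 272168631 + 643/55926500 = 15221438941622143/55926500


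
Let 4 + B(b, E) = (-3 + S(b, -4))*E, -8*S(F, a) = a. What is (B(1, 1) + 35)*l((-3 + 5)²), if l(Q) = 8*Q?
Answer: 912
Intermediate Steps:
S(F, a) = -a/8
B(b, E) = -4 - 5*E/2 (B(b, E) = -4 + (-3 - ⅛*(-4))*E = -4 + (-3 + ½)*E = -4 - 5*E/2)
(B(1, 1) + 35)*l((-3 + 5)²) = ((-4 - 5/2*1) + 35)*(8*(-3 + 5)²) = ((-4 - 5/2) + 35)*(8*2²) = (-13/2 + 35)*(8*4) = (57/2)*32 = 912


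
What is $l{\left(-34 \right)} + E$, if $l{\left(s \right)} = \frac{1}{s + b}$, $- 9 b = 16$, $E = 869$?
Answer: $\frac{279809}{322} \approx 868.97$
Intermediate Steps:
$b = - \frac{16}{9}$ ($b = \left(- \frac{1}{9}\right) 16 = - \frac{16}{9} \approx -1.7778$)
$l{\left(s \right)} = \frac{1}{- \frac{16}{9} + s}$ ($l{\left(s \right)} = \frac{1}{s - \frac{16}{9}} = \frac{1}{- \frac{16}{9} + s}$)
$l{\left(-34 \right)} + E = \frac{9}{-16 + 9 \left(-34\right)} + 869 = \frac{9}{-16 - 306} + 869 = \frac{9}{-322} + 869 = 9 \left(- \frac{1}{322}\right) + 869 = - \frac{9}{322} + 869 = \frac{279809}{322}$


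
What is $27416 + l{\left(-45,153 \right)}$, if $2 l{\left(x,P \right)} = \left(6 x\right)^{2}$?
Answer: $63866$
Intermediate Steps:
$l{\left(x,P \right)} = 18 x^{2}$ ($l{\left(x,P \right)} = \frac{\left(6 x\right)^{2}}{2} = \frac{36 x^{2}}{2} = 18 x^{2}$)
$27416 + l{\left(-45,153 \right)} = 27416 + 18 \left(-45\right)^{2} = 27416 + 18 \cdot 2025 = 27416 + 36450 = 63866$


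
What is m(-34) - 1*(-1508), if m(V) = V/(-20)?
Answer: 15097/10 ≈ 1509.7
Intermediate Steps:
m(V) = -V/20 (m(V) = V*(-1/20) = -V/20)
m(-34) - 1*(-1508) = -1/20*(-34) - 1*(-1508) = 17/10 + 1508 = 15097/10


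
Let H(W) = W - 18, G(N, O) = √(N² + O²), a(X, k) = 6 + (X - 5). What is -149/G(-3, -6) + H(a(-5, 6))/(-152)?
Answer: 11/76 - 149*√5/15 ≈ -22.067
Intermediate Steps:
a(X, k) = 1 + X (a(X, k) = 6 + (-5 + X) = 1 + X)
H(W) = -18 + W
-149/G(-3, -6) + H(a(-5, 6))/(-152) = -149/√((-3)² + (-6)²) + (-18 + (1 - 5))/(-152) = -149/√(9 + 36) + (-18 - 4)*(-1/152) = -149*√5/15 - 22*(-1/152) = -149*√5/15 + 11/76 = 11/76 - 149*√5/15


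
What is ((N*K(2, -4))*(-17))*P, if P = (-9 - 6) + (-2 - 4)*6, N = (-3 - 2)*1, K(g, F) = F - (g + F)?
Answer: 8670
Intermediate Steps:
K(g, F) = -g (K(g, F) = F - (F + g) = F + (-F - g) = -g)
N = -5 (N = -5*1 = -5)
P = -51 (P = -15 - 6*6 = -15 - 36 = -51)
((N*K(2, -4))*(-17))*P = (-(-5)*2*(-17))*(-51) = (-5*(-2)*(-17))*(-51) = (10*(-17))*(-51) = -170*(-51) = 8670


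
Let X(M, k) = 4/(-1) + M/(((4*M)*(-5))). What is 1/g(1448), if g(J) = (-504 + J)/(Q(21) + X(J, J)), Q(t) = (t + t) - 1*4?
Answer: 679/18880 ≈ 0.035964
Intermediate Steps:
X(M, k) = -81/20 (X(M, k) = 4*(-1) + M/((-20*M)) = -4 + M*(-1/(20*M)) = -4 - 1/20 = -81/20)
Q(t) = -4 + 2*t (Q(t) = 2*t - 4 = -4 + 2*t)
g(J) = -1440/97 + 20*J/679 (g(J) = (-504 + J)/((-4 + 2*21) - 81/20) = (-504 + J)/((-4 + 42) - 81/20) = (-504 + J)/(38 - 81/20) = (-504 + J)/(679/20) = (-504 + J)*(20/679) = -1440/97 + 20*J/679)
1/g(1448) = 1/(-1440/97 + (20/679)*1448) = 1/(-1440/97 + 28960/679) = 1/(18880/679) = 679/18880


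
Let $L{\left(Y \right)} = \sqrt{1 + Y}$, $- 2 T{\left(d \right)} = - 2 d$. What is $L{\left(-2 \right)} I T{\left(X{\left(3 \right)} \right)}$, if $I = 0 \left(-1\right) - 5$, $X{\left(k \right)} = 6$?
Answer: $- 30 i \approx - 30.0 i$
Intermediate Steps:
$I = -5$ ($I = 0 - 5 = -5$)
$T{\left(d \right)} = d$ ($T{\left(d \right)} = - \frac{\left(-2\right) d}{2} = d$)
$L{\left(-2 \right)} I T{\left(X{\left(3 \right)} \right)} = \sqrt{1 - 2} \left(-5\right) 6 = \sqrt{-1} \left(-5\right) 6 = i \left(-5\right) 6 = - 5 i 6 = - 30 i$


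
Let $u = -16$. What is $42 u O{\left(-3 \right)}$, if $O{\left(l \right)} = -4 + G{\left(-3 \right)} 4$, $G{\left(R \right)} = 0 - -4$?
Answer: $-8064$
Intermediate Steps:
$G{\left(R \right)} = 4$ ($G{\left(R \right)} = 0 + 4 = 4$)
$O{\left(l \right)} = 12$ ($O{\left(l \right)} = -4 + 4 \cdot 4 = -4 + 16 = 12$)
$42 u O{\left(-3 \right)} = 42 \left(-16\right) 12 = \left(-672\right) 12 = -8064$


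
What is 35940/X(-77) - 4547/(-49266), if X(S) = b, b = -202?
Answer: -884850773/4975866 ≈ -177.83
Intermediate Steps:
X(S) = -202
35940/X(-77) - 4547/(-49266) = 35940/(-202) - 4547/(-49266) = 35940*(-1/202) - 4547*(-1/49266) = -17970/101 + 4547/49266 = -884850773/4975866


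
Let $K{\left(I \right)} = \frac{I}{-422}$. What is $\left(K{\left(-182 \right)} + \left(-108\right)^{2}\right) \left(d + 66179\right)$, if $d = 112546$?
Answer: $\frac{439877076375}{211} \approx 2.0847 \cdot 10^{9}$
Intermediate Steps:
$K{\left(I \right)} = - \frac{I}{422}$ ($K{\left(I \right)} = I \left(- \frac{1}{422}\right) = - \frac{I}{422}$)
$\left(K{\left(-182 \right)} + \left(-108\right)^{2}\right) \left(d + 66179\right) = \left(\left(- \frac{1}{422}\right) \left(-182\right) + \left(-108\right)^{2}\right) \left(112546 + 66179\right) = \left(\frac{91}{211} + 11664\right) 178725 = \frac{2461195}{211} \cdot 178725 = \frac{439877076375}{211}$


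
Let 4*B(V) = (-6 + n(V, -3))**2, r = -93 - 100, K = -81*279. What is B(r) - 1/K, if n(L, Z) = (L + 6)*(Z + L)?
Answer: 7587214903072/22599 ≈ 3.3573e+8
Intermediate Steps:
K = -22599
r = -193
n(L, Z) = (6 + L)*(L + Z)
B(V) = (-24 + V**2 + 3*V)**2/4 (B(V) = (-6 + (V**2 + 6*V + 6*(-3) + V*(-3)))**2/4 = (-6 + (V**2 + 6*V - 18 - 3*V))**2/4 = (-6 + (-18 + V**2 + 3*V))**2/4 = (-24 + V**2 + 3*V)**2/4)
B(r) - 1/K = (-24 + (-193)**2 + 3*(-193))**2/4 - 1/(-22599) = (-24 + 37249 - 579)**2/4 - 1*(-1/22599) = (1/4)*36646**2 + 1/22599 = (1/4)*1342929316 + 1/22599 = 335732329 + 1/22599 = 7587214903072/22599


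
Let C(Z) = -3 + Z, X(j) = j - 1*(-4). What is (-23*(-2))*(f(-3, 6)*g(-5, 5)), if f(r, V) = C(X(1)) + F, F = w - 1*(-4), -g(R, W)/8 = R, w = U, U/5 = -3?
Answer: -16560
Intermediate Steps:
U = -15 (U = 5*(-3) = -15)
w = -15
g(R, W) = -8*R
X(j) = 4 + j (X(j) = j + 4 = 4 + j)
F = -11 (F = -15 - 1*(-4) = -15 + 4 = -11)
f(r, V) = -9 (f(r, V) = (-3 + (4 + 1)) - 11 = (-3 + 5) - 11 = 2 - 11 = -9)
(-23*(-2))*(f(-3, 6)*g(-5, 5)) = (-23*(-2))*(-(-72)*(-5)) = 46*(-9*40) = 46*(-360) = -16560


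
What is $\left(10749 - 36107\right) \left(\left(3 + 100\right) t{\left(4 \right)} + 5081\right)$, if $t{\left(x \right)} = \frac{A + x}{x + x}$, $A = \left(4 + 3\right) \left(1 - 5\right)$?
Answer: $-121008376$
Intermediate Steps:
$A = -28$ ($A = 7 \left(-4\right) = -28$)
$t{\left(x \right)} = \frac{-28 + x}{2 x}$ ($t{\left(x \right)} = \frac{-28 + x}{x + x} = \frac{-28 + x}{2 x}$)
$\left(10749 - 36107\right) \left(\left(3 + 100\right) t{\left(4 \right)} + 5081\right) = \left(10749 - 36107\right) \left(\left(3 + 100\right) \frac{-28 + 4}{2 \cdot 4} + 5081\right) = - 25358 \left(103 \cdot \frac{1}{2} \cdot \frac{1}{4} \left(-24\right) + 5081\right) = - 25358 \left(103 \left(-3\right) + 5081\right) = - 25358 \left(-309 + 5081\right) = \left(-25358\right) 4772 = -121008376$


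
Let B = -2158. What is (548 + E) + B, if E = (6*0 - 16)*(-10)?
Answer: -1450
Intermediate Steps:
E = 160 (E = (0 - 16)*(-10) = -16*(-10) = 160)
(548 + E) + B = (548 + 160) - 2158 = 708 - 2158 = -1450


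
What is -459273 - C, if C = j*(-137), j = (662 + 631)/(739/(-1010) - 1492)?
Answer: -230868661439/502553 ≈ -4.5939e+5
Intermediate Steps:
j = -435310/502553 (j = 1293/(739*(-1/1010) - 1492) = 1293/(-739/1010 - 1492) = 1293/(-1507659/1010) = 1293*(-1010/1507659) = -435310/502553 ≈ -0.86620)
C = 59637470/502553 (C = -435310/502553*(-137) = 59637470/502553 ≈ 118.67)
-459273 - C = -459273 - 1*59637470/502553 = -459273 - 59637470/502553 = -230868661439/502553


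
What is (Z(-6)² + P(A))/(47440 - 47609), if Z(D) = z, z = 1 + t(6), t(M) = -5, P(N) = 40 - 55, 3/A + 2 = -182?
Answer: -1/169 ≈ -0.0059172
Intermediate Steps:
A = -3/184 (A = 3/(-2 - 182) = 3/(-184) = 3*(-1/184) = -3/184 ≈ -0.016304)
P(N) = -15
z = -4 (z = 1 - 5 = -4)
Z(D) = -4
(Z(-6)² + P(A))/(47440 - 47609) = ((-4)² - 15)/(47440 - 47609) = (16 - 15)/(-169) = 1*(-1/169) = -1/169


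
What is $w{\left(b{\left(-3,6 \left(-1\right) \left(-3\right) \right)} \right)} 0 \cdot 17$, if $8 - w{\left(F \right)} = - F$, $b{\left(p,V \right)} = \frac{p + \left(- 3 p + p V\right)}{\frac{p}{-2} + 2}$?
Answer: $0$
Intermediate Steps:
$b{\left(p,V \right)} = \frac{- 2 p + V p}{2 - \frac{p}{2}}$ ($b{\left(p,V \right)} = \frac{p + \left(- 3 p + V p\right)}{p \left(- \frac{1}{2}\right) + 2} = \frac{- 2 p + V p}{- \frac{p}{2} + 2} = \frac{- 2 p + V p}{2 - \frac{p}{2}}$)
$w{\left(F \right)} = 8 + F$ ($w{\left(F \right)} = 8 - - F = 8 + F$)
$w{\left(b{\left(-3,6 \left(-1\right) \left(-3\right) \right)} \right)} 0 \cdot 17 = \left(8 + 2 \left(-3\right) \frac{1}{-4 - 3} \left(2 - 6 \left(-1\right) \left(-3\right)\right)\right) 0 \cdot 17 = \left(8 + 2 \left(-3\right) \frac{1}{-7} \left(2 - \left(-6\right) \left(-3\right)\right)\right) 0 \cdot 17 = \left(8 + 2 \left(-3\right) \left(- \frac{1}{7}\right) \left(2 - 18\right)\right) 0 \cdot 17 = \left(8 + 2 \left(-3\right) \left(- \frac{1}{7}\right) \left(-16\right)\right) 0 \cdot 17 = \left(8 - \frac{96}{7}\right) 0 \cdot 17 = \left(- \frac{40}{7}\right) 0 \cdot 17 = 0 \cdot 17 = 0$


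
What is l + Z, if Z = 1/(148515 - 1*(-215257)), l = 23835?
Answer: 8670505621/363772 ≈ 23835.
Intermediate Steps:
Z = 1/363772 (Z = 1/(148515 + 215257) = 1/363772 ≈ 2.7490e-6)
l + Z = 23835 + 1/363772 = 8670505621/363772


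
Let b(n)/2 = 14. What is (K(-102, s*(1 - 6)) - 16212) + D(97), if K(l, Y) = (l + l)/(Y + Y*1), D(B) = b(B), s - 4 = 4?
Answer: -323629/20 ≈ -16181.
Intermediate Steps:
b(n) = 28 (b(n) = 2*14 = 28)
s = 8 (s = 4 + 4 = 8)
D(B) = 28
K(l, Y) = l/Y (K(l, Y) = (2*l)/(Y + Y) = (2*l)/((2*Y)) = (2*l)*(1/(2*Y)) = l/Y)
(K(-102, s*(1 - 6)) - 16212) + D(97) = (-102*1/(8*(1 - 6)) - 16212) + 28 = (-102/(8*(-5)) - 16212) + 28 = (-102/(-40) - 16212) + 28 = (-102*(-1/40) - 16212) + 28 = (51/20 - 16212) + 28 = -324189/20 + 28 = -323629/20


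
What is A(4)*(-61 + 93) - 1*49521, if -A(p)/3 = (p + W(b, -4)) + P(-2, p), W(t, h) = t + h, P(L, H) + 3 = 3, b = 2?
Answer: -49713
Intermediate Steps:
P(L, H) = 0 (P(L, H) = -3 + 3 = 0)
W(t, h) = h + t
A(p) = 6 - 3*p (A(p) = -3*((p + (-4 + 2)) + 0) = -3*((p - 2) + 0) = -3*((-2 + p) + 0) = -3*(-2 + p) = 6 - 3*p)
A(4)*(-61 + 93) - 1*49521 = (6 - 3*4)*(-61 + 93) - 1*49521 = (6 - 12)*32 - 49521 = -6*32 - 49521 = -192 - 49521 = -49713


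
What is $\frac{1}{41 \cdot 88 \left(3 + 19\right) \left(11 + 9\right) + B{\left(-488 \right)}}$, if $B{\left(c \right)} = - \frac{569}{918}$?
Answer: $\frac{918}{1457342791} \approx 6.2991 \cdot 10^{-7}$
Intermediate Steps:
$B{\left(c \right)} = - \frac{569}{918}$ ($B{\left(c \right)} = \left(-569\right) \frac{1}{918} = - \frac{569}{918}$)
$\frac{1}{41 \cdot 88 \left(3 + 19\right) \left(11 + 9\right) + B{\left(-488 \right)}} = \frac{1}{41 \cdot 88 \left(3 + 19\right) \left(11 + 9\right) - \frac{569}{918}} = \frac{1}{3608 \cdot 22 \cdot 20 - \frac{569}{918}} = \frac{1}{3608 \cdot 440 - \frac{569}{918}} = \frac{1}{1587520 - \frac{569}{918}} = \frac{1}{\frac{1457342791}{918}} = \frac{918}{1457342791}$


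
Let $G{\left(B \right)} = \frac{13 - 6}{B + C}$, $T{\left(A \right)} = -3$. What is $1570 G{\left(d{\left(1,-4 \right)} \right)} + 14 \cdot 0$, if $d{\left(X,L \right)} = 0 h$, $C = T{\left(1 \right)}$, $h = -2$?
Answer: $- \frac{10990}{3} \approx -3663.3$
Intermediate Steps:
$C = -3$
$d{\left(X,L \right)} = 0$ ($d{\left(X,L \right)} = 0 \left(-2\right) = 0$)
$G{\left(B \right)} = \frac{7}{-3 + B}$ ($G{\left(B \right)} = \frac{13 - 6}{B - 3} = \frac{7}{-3 + B}$)
$1570 G{\left(d{\left(1,-4 \right)} \right)} + 14 \cdot 0 = 1570 \frac{7}{-3 + 0} + 14 \cdot 0 = 1570 \frac{7}{-3} + 0 = 1570 \cdot 7 \left(- \frac{1}{3}\right) + 0 = 1570 \left(- \frac{7}{3}\right) + 0 = - \frac{10990}{3} + 0 = - \frac{10990}{3}$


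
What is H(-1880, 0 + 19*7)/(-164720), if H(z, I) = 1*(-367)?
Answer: 367/164720 ≈ 0.0022280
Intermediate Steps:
H(z, I) = -367
H(-1880, 0 + 19*7)/(-164720) = -367/(-164720) = -367*(-1/164720) = 367/164720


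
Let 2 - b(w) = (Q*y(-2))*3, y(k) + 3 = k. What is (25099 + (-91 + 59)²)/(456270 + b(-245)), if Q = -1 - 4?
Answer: 26123/456197 ≈ 0.057263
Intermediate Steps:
y(k) = -3 + k
Q = -5
b(w) = -73 (b(w) = 2 - (-5*(-3 - 2))*3 = 2 - (-5*(-5))*3 = 2 - 25*3 = 2 - 1*75 = 2 - 75 = -73)
(25099 + (-91 + 59)²)/(456270 + b(-245)) = (25099 + (-91 + 59)²)/(456270 - 73) = (25099 + (-32)²)/456197 = (25099 + 1024)*(1/456197) = 26123*(1/456197) = 26123/456197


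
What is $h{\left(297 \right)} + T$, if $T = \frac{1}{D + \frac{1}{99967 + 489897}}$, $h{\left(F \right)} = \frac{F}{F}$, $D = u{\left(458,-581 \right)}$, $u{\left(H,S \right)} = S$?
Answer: $\frac{342121119}{342710983} \approx 0.99828$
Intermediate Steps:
$D = -581$
$h{\left(F \right)} = 1$
$T = - \frac{589864}{342710983}$ ($T = \frac{1}{-581 + \frac{1}{99967 + 489897}} = \frac{1}{-581 + \frac{1}{589864}} = \frac{1}{- \frac{342710983}{589864}} = - \frac{589864}{342710983} \approx -0.0017212$)
$h{\left(297 \right)} + T = 1 - \frac{589864}{342710983} = \frac{342121119}{342710983}$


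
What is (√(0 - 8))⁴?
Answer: 64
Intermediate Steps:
(√(0 - 8))⁴ = (√(-8))⁴ = (2*I*√2)⁴ = 64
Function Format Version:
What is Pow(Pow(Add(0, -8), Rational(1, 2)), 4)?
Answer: 64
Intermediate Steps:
Pow(Pow(Add(0, -8), Rational(1, 2)), 4) = Pow(Pow(-8, Rational(1, 2)), 4) = Pow(Mul(2, I, Pow(2, Rational(1, 2))), 4) = 64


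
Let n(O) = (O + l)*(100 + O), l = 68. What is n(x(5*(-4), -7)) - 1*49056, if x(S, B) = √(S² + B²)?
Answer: -41807 + 168*√449 ≈ -38247.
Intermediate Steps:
x(S, B) = √(B² + S²)
n(O) = (68 + O)*(100 + O) (n(O) = (O + 68)*(100 + O) = (68 + O)*(100 + O))
n(x(5*(-4), -7)) - 1*49056 = (6800 + (√((-7)² + (5*(-4))²))² + 168*√((-7)² + (5*(-4))²)) - 1*49056 = (6800 + (√(49 + (-20)²))² + 168*√(49 + (-20)²)) - 49056 = (6800 + (√(49 + 400))² + 168*√(49 + 400)) - 49056 = (6800 + (√449)² + 168*√449) - 49056 = (6800 + 449 + 168*√449) - 49056 = (7249 + 168*√449) - 49056 = -41807 + 168*√449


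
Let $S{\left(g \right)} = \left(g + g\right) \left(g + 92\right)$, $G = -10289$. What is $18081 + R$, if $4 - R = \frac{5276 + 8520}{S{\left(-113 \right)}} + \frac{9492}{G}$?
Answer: $\frac{441511239739}{24415797} \approx 18083.0$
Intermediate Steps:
$S{\left(g \right)} = 2 g \left(92 + g\right)$
$R = \frac{49214182}{24415797}$ ($R = 4 - \left(\frac{5276 + 8520}{2 \left(-113\right) \left(92 - 113\right)} + \frac{9492}{-10289}\right) = 4 - \left(\frac{13796}{2 \left(-113\right) \left(-21\right)} + 9492 \left(- \frac{1}{10289}\right)\right) = 4 - \left(\frac{13796}{4746} - \frac{9492}{10289}\right) = 4 - \left(13796 \cdot \frac{1}{4746} - \frac{9492}{10289}\right) = 4 - \left(\frac{6898}{2373} - \frac{9492}{10289}\right) = 4 - \frac{48449006}{24415797} = \frac{49214182}{24415797} \approx 2.0157$)
$18081 + R = 18081 + \frac{49214182}{24415797} = \frac{441511239739}{24415797}$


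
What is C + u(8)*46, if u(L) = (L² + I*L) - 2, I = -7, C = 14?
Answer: 290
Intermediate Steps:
u(L) = -2 + L² - 7*L (u(L) = (L² - 7*L) - 2 = -2 + L² - 7*L)
C + u(8)*46 = 14 + (-2 + 8² - 7*8)*46 = 14 + (-2 + 64 - 56)*46 = 14 + 6*46 = 14 + 276 = 290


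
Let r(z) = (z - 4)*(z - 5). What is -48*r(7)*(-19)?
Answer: 5472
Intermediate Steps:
r(z) = (-5 + z)*(-4 + z) (r(z) = (-4 + z)*(-5 + z) = (-5 + z)*(-4 + z))
-48*r(7)*(-19) = -48*(20 + 7² - 9*7)*(-19) = -48*(20 + 49 - 63)*(-19) = -48*6*(-19) = -288*(-19) = 5472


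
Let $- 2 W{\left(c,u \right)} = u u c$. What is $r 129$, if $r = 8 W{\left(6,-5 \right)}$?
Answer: $-77400$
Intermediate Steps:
$W{\left(c,u \right)} = - \frac{c u^{2}}{2}$ ($W{\left(c,u \right)} = - \frac{u u c}{2} = - \frac{u^{2} c}{2} = - \frac{c u^{2}}{2}$)
$r = -600$ ($r = 8 \left(\left(- \frac{1}{2}\right) 6 \left(-5\right)^{2}\right) = 8 \left(\left(- \frac{1}{2}\right) 6 \cdot 25\right) = 8 \left(-75\right) = -600$)
$r 129 = \left(-600\right) 129 = -77400$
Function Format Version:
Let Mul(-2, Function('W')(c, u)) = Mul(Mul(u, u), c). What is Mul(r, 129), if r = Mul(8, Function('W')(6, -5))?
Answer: -77400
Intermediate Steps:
Function('W')(c, u) = Mul(Rational(-1, 2), c, Pow(u, 2)) (Function('W')(c, u) = Mul(Rational(-1, 2), Mul(Mul(u, u), c)) = Mul(Rational(-1, 2), Mul(Pow(u, 2), c)) = Mul(Rational(-1, 2), Mul(c, Pow(u, 2))) = Mul(Rational(-1, 2), c, Pow(u, 2)))
r = -600 (r = Mul(8, Mul(Rational(-1, 2), 6, Pow(-5, 2))) = Mul(8, Mul(Rational(-1, 2), 6, 25)) = Mul(8, -75) = -600)
Mul(r, 129) = Mul(-600, 129) = -77400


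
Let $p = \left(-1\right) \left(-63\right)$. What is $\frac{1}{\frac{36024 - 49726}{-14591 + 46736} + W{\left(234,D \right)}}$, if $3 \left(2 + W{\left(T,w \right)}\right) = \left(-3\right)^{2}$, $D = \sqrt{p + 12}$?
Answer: $\frac{32145}{18443} \approx 1.7429$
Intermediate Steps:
$p = 63$
$D = 5 \sqrt{3}$ ($D = \sqrt{63 + 12} = \sqrt{75} = 5 \sqrt{3} \approx 8.6602$)
$W{\left(T,w \right)} = 1$ ($W{\left(T,w \right)} = -2 + \frac{\left(-3\right)^{2}}{3} = -2 + \frac{1}{3} \cdot 9 = -2 + 3 = 1$)
$\frac{1}{\frac{36024 - 49726}{-14591 + 46736} + W{\left(234,D \right)}} = \frac{1}{\frac{36024 - 49726}{-14591 + 46736} + 1} = \frac{1}{- \frac{13702}{32145} + 1} = \frac{1}{\frac{18443}{32145}} = \frac{32145}{18443}$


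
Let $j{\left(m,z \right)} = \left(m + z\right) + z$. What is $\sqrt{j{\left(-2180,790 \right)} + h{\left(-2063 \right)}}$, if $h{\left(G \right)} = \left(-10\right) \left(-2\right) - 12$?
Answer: $4 i \sqrt{37} \approx 24.331 i$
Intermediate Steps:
$j{\left(m,z \right)} = m + 2 z$
$h{\left(G \right)} = 8$ ($h{\left(G \right)} = 20 - 12 = 8$)
$\sqrt{j{\left(-2180,790 \right)} + h{\left(-2063 \right)}} = \sqrt{\left(-2180 + 2 \cdot 790\right) + 8} = \sqrt{\left(-2180 + 1580\right) + 8} = \sqrt{-600 + 8} = \sqrt{-592} = 4 i \sqrt{37}$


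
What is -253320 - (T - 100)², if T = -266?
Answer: -387276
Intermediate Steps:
-253320 - (T - 100)² = -253320 - (-266 - 100)² = -253320 - 1*(-366)² = -253320 - 1*133956 = -253320 - 133956 = -387276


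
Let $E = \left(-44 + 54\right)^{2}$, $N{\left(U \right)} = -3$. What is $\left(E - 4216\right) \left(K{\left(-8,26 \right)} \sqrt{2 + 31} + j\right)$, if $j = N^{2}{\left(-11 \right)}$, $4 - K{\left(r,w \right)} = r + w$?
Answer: $-37044 + 57624 \sqrt{33} \approx 2.9398 \cdot 10^{5}$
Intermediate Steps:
$K{\left(r,w \right)} = 4 - r - w$ ($K{\left(r,w \right)} = 4 - \left(r + w\right) = 4 - r - w$)
$E = 100$ ($E = 10^{2} = 100$)
$j = 9$ ($j = \left(-3\right)^{2} = 9$)
$\left(E - 4216\right) \left(K{\left(-8,26 \right)} \sqrt{2 + 31} + j\right) = \left(100 - 4216\right) \left(\left(4 - -8 - 26\right) \sqrt{2 + 31} + 9\right) = - 4116 \left(\left(4 + 8 - 26\right) \sqrt{33} + 9\right) = - 4116 \left(- 14 \sqrt{33} + 9\right) = - 4116 \left(9 - 14 \sqrt{33}\right) = -37044 + 57624 \sqrt{33}$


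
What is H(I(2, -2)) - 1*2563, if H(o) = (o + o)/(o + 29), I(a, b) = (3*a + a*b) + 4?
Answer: -89693/35 ≈ -2562.7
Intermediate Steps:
I(a, b) = 4 + 3*a + a*b
H(o) = 2*o/(29 + o) (H(o) = (2*o)/(29 + o) = 2*o/(29 + o))
H(I(2, -2)) - 1*2563 = 2*(4 + 3*2 + 2*(-2))/(29 + (4 + 3*2 + 2*(-2))) - 1*2563 = 2*(4 + 6 - 4)/(29 + (4 + 6 - 4)) - 2563 = 2*6/(29 + 6) - 2563 = 2*6/35 - 2563 = 2*6*(1/35) - 2563 = 12/35 - 2563 = -89693/35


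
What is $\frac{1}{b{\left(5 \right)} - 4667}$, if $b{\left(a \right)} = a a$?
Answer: $- \frac{1}{4642} \approx -0.00021542$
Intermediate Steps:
$b{\left(a \right)} = a^{2}$
$\frac{1}{b{\left(5 \right)} - 4667} = \frac{1}{5^{2} - 4667} = \frac{1}{25 - 4667} = \frac{1}{-4642} = - \frac{1}{4642}$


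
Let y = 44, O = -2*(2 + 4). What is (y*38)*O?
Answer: -20064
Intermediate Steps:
O = -12 (O = -2*6 = -12)
(y*38)*O = (44*38)*(-12) = 1672*(-12) = -20064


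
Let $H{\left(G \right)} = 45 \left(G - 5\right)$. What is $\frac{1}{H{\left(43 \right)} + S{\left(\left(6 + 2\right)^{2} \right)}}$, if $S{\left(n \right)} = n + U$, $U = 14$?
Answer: $\frac{1}{1788} \approx 0.00055928$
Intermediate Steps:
$H{\left(G \right)} = -225 + 45 G$ ($H{\left(G \right)} = 45 \left(-5 + G\right) = -225 + 45 G$)
$S{\left(n \right)} = 14 + n$ ($S{\left(n \right)} = n + 14 = 14 + n$)
$\frac{1}{H{\left(43 \right)} + S{\left(\left(6 + 2\right)^{2} \right)}} = \frac{1}{\left(-225 + 45 \cdot 43\right) + \left(14 + \left(6 + 2\right)^{2}\right)} = \frac{1}{\left(-225 + 1935\right) + \left(14 + 8^{2}\right)} = \frac{1}{1710 + \left(14 + 64\right)} = \frac{1}{1710 + 78} = \frac{1}{1788}$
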